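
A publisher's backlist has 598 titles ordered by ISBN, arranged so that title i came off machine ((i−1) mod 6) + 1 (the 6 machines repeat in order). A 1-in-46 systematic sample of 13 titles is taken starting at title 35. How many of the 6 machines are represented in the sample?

3

Consecutive selections differ by k = 46, so their machine numbers differ by 46 mod 6 = 4.
gcd(46, 6) = 2, so the sample visits 6/2 = 3 distinct residues mod 6.
Start 35 is machine 5; the machines hit are 1, 3, 5.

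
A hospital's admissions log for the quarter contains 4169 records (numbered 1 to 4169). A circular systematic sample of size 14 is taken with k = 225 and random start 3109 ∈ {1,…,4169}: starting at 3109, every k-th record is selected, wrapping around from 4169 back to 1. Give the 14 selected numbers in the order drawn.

Selection 1: 3109
Selection 2: 3109 + 225 = 3334
Selection 3: 3334 + 225 = 3559
Selection 4: 3559 + 225 = 3784
Selection 5: 3784 + 225 = 4009
Selection 6: 4009 + 225 = 4234 → 4234 − 4169 = 65
Selection 7: 65 + 225 = 290
Selection 8: 290 + 225 = 515
Selection 9: 515 + 225 = 740
Selection 10: 740 + 225 = 965
Selection 11: 965 + 225 = 1190
Selection 12: 1190 + 225 = 1415
Selection 13: 1415 + 225 = 1640
Selection 14: 1640 + 225 = 1865

3109, 3334, 3559, 3784, 4009, 65, 290, 515, 740, 965, 1190, 1415, 1640, 1865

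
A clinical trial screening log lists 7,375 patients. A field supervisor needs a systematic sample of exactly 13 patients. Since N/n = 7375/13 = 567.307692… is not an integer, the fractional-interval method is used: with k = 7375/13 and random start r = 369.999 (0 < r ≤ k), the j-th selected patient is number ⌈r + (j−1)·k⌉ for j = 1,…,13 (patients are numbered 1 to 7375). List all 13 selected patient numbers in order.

370, 938, 1505, 2072, 2640, 3207, 3774, 4342, 4909, 5476, 6044, 6611, 7178

j=1: r + 0k = 369.999 → ⌈·⌉ = 370
j=2: r + 1k = 937.306692… → ⌈·⌉ = 938
j=3: r + 2k = 1504.614384… → ⌈·⌉ = 1505
j=4: r + 3k = 2071.922076… → ⌈·⌉ = 2072
j=5: r + 4k = 2639.229769… → ⌈·⌉ = 2640
j=6: r + 5k = 3206.537461… → ⌈·⌉ = 3207
j=7: r + 6k = 3773.845153… → ⌈·⌉ = 3774
j=8: r + 7k = 4341.152846… → ⌈·⌉ = 4342
j=9: r + 8k = 4908.460538… → ⌈·⌉ = 4909
j=10: r + 9k = 5475.768230… → ⌈·⌉ = 5476
j=11: r + 10k = 6043.075923… → ⌈·⌉ = 6044
j=12: r + 11k = 6610.383615… → ⌈·⌉ = 6611
j=13: r + 12k = 7177.691307… → ⌈·⌉ = 7178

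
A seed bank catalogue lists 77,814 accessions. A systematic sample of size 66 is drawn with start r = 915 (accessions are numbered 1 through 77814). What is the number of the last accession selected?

k = 77814/66 = 1179
66th selection = r + (66−1)·k = 915 + 65×1179 = 915 + 76635 = 77550

77550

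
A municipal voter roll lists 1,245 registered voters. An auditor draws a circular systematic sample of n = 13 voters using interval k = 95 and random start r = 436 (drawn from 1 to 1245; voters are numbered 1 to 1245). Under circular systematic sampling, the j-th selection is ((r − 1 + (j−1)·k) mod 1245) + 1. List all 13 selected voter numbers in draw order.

Selection 1: 436
Selection 2: 436 + 95 = 531
Selection 3: 531 + 95 = 626
Selection 4: 626 + 95 = 721
Selection 5: 721 + 95 = 816
Selection 6: 816 + 95 = 911
Selection 7: 911 + 95 = 1006
Selection 8: 1006 + 95 = 1101
Selection 9: 1101 + 95 = 1196
Selection 10: 1196 + 95 = 1291 → 1291 − 1245 = 46
Selection 11: 46 + 95 = 141
Selection 12: 141 + 95 = 236
Selection 13: 236 + 95 = 331

436, 531, 626, 721, 816, 911, 1006, 1101, 1196, 46, 141, 236, 331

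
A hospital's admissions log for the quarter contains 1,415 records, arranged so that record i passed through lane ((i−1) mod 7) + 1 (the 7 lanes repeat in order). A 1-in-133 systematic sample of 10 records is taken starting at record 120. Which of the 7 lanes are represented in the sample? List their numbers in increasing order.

1

Consecutive selections differ by k = 133, so their lane numbers differ by 133 mod 7 = 0.
gcd(133, 7) = 7, so the sample visits 7/7 = 1 distinct residues mod 7.
Start 120 is lane 1; the lanes hit are 1.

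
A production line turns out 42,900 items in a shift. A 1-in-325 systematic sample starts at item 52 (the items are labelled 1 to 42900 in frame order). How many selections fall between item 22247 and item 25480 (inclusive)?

10

k = 325
First selection ≥ 22247: 52 + ⌈(22247−52)/325⌉·325 = 52 + 69×325 = 22477
Last selection ≤ 25480: 52 + ⌊(25480−52)/325⌋·325 = 52 + 78×325 = 25402
Count = 78 − 69 + 1 = 10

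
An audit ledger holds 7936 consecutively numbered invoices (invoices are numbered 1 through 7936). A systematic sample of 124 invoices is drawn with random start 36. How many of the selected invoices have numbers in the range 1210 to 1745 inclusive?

k = 7936/124 = 64
First selection ≥ 1210: 36 + ⌈(1210−36)/64⌉·64 = 36 + 19×64 = 1252
Last selection ≤ 1745: 36 + ⌊(1745−36)/64⌋·64 = 36 + 26×64 = 1700
Count = 26 − 19 + 1 = 8

8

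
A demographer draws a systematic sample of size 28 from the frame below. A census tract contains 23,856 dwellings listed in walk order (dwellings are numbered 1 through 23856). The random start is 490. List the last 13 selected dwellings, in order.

k = N/n = 23856/28 = 852
16th selection = 490 + 15×852 = 13270
17th: 13270 + 852 = 14122
18th: 14122 + 852 = 14974
19th: 14974 + 852 = 15826
20th: 15826 + 852 = 16678
21st: 16678 + 852 = 17530
22nd: 17530 + 852 = 18382
23rd: 18382 + 852 = 19234
24th: 19234 + 852 = 20086
25th: 20086 + 852 = 20938
26th: 20938 + 852 = 21790
27th: 21790 + 852 = 22642
28th: 22642 + 852 = 23494

13270, 14122, 14974, 15826, 16678, 17530, 18382, 19234, 20086, 20938, 21790, 22642, 23494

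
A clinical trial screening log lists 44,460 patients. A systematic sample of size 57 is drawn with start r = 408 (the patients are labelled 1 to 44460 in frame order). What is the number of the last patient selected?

k = 44460/57 = 780
57th selection = r + (57−1)·k = 408 + 56×780 = 408 + 43680 = 44088

44088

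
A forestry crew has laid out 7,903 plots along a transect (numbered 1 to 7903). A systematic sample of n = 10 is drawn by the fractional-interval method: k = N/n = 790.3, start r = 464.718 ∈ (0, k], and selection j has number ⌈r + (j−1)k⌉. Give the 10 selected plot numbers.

j=1: r + 0k = 464.718 → ⌈·⌉ = 465
j=2: r + 1k = 1255.018 → ⌈·⌉ = 1256
j=3: r + 2k = 2045.318 → ⌈·⌉ = 2046
j=4: r + 3k = 2835.618 → ⌈·⌉ = 2836
j=5: r + 4k = 3625.918 → ⌈·⌉ = 3626
j=6: r + 5k = 4416.218 → ⌈·⌉ = 4417
j=7: r + 6k = 5206.518 → ⌈·⌉ = 5207
j=8: r + 7k = 5996.818 → ⌈·⌉ = 5997
j=9: r + 8k = 6787.118 → ⌈·⌉ = 6788
j=10: r + 9k = 7577.418 → ⌈·⌉ = 7578

465, 1256, 2046, 2836, 3626, 4417, 5207, 5997, 6788, 7578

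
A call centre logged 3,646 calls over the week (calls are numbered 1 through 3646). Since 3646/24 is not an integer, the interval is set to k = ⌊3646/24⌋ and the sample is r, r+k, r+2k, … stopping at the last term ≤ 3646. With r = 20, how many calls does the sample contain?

k = ⌊3646/24⌋ = 151
Achieved size = ⌊(3646 − 20)/151⌋ + 1 = ⌊3626/151⌋ + 1 = 24 + 1 = 25
(last selection: 20 + 24×151 = 3644 ≤ 3646; next would be 3795 > 3646)

25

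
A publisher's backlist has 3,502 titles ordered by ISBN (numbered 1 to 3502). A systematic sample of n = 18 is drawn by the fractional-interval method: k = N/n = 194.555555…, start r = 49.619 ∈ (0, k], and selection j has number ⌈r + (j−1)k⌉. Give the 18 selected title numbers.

50, 245, 439, 634, 828, 1023, 1217, 1412, 1607, 1801, 1996, 2190, 2385, 2579, 2774, 2968, 3163, 3358

j=1: r + 0k = 49.619 → ⌈·⌉ = 50
j=2: r + 1k = 244.174555… → ⌈·⌉ = 245
j=3: r + 2k = 438.730111… → ⌈·⌉ = 439
j=4: r + 3k = 633.285666… → ⌈·⌉ = 634
j=5: r + 4k = 827.841222… → ⌈·⌉ = 828
j=6: r + 5k = 1022.396777… → ⌈·⌉ = 1023
j=7: r + 6k = 1216.952333… → ⌈·⌉ = 1217
j=8: r + 7k = 1411.507888… → ⌈·⌉ = 1412
j=9: r + 8k = 1606.063444… → ⌈·⌉ = 1607
j=10: r + 9k = 1800.619 → ⌈·⌉ = 1801
j=11: r + 10k = 1995.174555… → ⌈·⌉ = 1996
j=12: r + 11k = 2189.730111… → ⌈·⌉ = 2190
j=13: r + 12k = 2384.285666… → ⌈·⌉ = 2385
j=14: r + 13k = 2578.841222… → ⌈·⌉ = 2579
j=15: r + 14k = 2773.396777… → ⌈·⌉ = 2774
j=16: r + 15k = 2967.952333… → ⌈·⌉ = 2968
j=17: r + 16k = 3162.507888… → ⌈·⌉ = 3163
j=18: r + 17k = 3357.063444… → ⌈·⌉ = 3358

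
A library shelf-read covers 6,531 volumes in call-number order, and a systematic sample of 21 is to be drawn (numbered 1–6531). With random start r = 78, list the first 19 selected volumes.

k = N/n = 6531/21 = 311
volume 1: 78
volume 2: 78 + 311 = 389
volume 3: 389 + 311 = 700
volume 4: 700 + 311 = 1011
volume 5: 1011 + 311 = 1322
volume 6: 1322 + 311 = 1633
volume 7: 1633 + 311 = 1944
volume 8: 1944 + 311 = 2255
volume 9: 2255 + 311 = 2566
volume 10: 2566 + 311 = 2877
volume 11: 2877 + 311 = 3188
volume 12: 3188 + 311 = 3499
volume 13: 3499 + 311 = 3810
volume 14: 3810 + 311 = 4121
volume 15: 4121 + 311 = 4432
volume 16: 4432 + 311 = 4743
volume 17: 4743 + 311 = 5054
volume 18: 5054 + 311 = 5365
volume 19: 5365 + 311 = 5676

78, 389, 700, 1011, 1322, 1633, 1944, 2255, 2566, 2877, 3188, 3499, 3810, 4121, 4432, 4743, 5054, 5365, 5676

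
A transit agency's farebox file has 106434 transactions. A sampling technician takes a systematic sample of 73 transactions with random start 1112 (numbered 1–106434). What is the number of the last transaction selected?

106088

k = 106434/73 = 1458
73rd selection = r + (73−1)·k = 1112 + 72×1458 = 1112 + 104976 = 106088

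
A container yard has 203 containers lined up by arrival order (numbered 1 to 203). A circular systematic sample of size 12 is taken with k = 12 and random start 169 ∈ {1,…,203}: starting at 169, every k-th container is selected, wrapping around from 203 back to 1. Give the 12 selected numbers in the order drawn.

169, 181, 193, 2, 14, 26, 38, 50, 62, 74, 86, 98

Selection 1: 169
Selection 2: 169 + 12 = 181
Selection 3: 181 + 12 = 193
Selection 4: 193 + 12 = 205 → 205 − 203 = 2
Selection 5: 2 + 12 = 14
Selection 6: 14 + 12 = 26
Selection 7: 26 + 12 = 38
Selection 8: 38 + 12 = 50
Selection 9: 50 + 12 = 62
Selection 10: 62 + 12 = 74
Selection 11: 74 + 12 = 86
Selection 12: 86 + 12 = 98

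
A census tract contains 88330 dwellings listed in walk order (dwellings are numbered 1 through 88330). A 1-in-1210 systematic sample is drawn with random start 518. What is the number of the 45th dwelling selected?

k = 1210
45th selection = r + (45−1)·k = 518 + 44×1210 = 518 + 53240 = 53758

53758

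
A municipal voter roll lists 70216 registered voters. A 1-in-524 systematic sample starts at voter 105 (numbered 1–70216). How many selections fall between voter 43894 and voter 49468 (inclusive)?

k = 524
First selection ≥ 43894: 105 + ⌈(43894−105)/524⌉·524 = 105 + 84×524 = 44121
Last selection ≤ 49468: 105 + ⌊(49468−105)/524⌋·524 = 105 + 94×524 = 49361
Count = 94 − 84 + 1 = 11

11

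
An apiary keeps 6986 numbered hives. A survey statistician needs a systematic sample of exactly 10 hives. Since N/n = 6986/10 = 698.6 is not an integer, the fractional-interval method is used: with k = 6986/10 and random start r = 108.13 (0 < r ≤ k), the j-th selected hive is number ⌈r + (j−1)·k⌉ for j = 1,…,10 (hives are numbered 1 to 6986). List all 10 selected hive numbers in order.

j=1: r + 0k = 108.13 → ⌈·⌉ = 109
j=2: r + 1k = 806.73 → ⌈·⌉ = 807
j=3: r + 2k = 1505.33 → ⌈·⌉ = 1506
j=4: r + 3k = 2203.93 → ⌈·⌉ = 2204
j=5: r + 4k = 2902.53 → ⌈·⌉ = 2903
j=6: r + 5k = 3601.13 → ⌈·⌉ = 3602
j=7: r + 6k = 4299.73 → ⌈·⌉ = 4300
j=8: r + 7k = 4998.33 → ⌈·⌉ = 4999
j=9: r + 8k = 5696.93 → ⌈·⌉ = 5697
j=10: r + 9k = 6395.53 → ⌈·⌉ = 6396

109, 807, 1506, 2204, 2903, 3602, 4300, 4999, 5697, 6396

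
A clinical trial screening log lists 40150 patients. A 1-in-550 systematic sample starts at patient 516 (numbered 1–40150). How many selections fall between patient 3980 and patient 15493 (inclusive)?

21

k = 550
First selection ≥ 3980: 516 + ⌈(3980−516)/550⌉·550 = 516 + 7×550 = 4366
Last selection ≤ 15493: 516 + ⌊(15493−516)/550⌋·550 = 516 + 27×550 = 15366
Count = 27 − 7 + 1 = 21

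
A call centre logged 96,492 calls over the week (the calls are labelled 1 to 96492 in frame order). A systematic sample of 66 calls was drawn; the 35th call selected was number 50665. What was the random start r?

957

k = 96492/66 = 1462
r = 50665 − (35−1)×1462 = 50665 − 49708 = 957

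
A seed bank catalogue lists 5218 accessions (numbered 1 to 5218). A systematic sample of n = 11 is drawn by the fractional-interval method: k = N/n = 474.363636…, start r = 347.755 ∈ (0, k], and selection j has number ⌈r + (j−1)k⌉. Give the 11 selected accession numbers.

348, 823, 1297, 1771, 2246, 2720, 3194, 3669, 4143, 4618, 5092

j=1: r + 0k = 347.755 → ⌈·⌉ = 348
j=2: r + 1k = 822.118636… → ⌈·⌉ = 823
j=3: r + 2k = 1296.482272… → ⌈·⌉ = 1297
j=4: r + 3k = 1770.845909… → ⌈·⌉ = 1771
j=5: r + 4k = 2245.209545… → ⌈·⌉ = 2246
j=6: r + 5k = 2719.573181… → ⌈·⌉ = 2720
j=7: r + 6k = 3193.936818… → ⌈·⌉ = 3194
j=8: r + 7k = 3668.300454… → ⌈·⌉ = 3669
j=9: r + 8k = 4142.664090… → ⌈·⌉ = 4143
j=10: r + 9k = 4617.027727… → ⌈·⌉ = 4618
j=11: r + 10k = 5091.391363… → ⌈·⌉ = 5092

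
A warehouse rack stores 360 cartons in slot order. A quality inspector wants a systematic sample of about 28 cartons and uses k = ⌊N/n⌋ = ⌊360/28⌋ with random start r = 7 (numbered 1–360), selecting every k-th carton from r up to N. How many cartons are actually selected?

30

k = ⌊360/28⌋ = 12
Achieved size = ⌊(360 − 7)/12⌋ + 1 = ⌊353/12⌋ + 1 = 29 + 1 = 30
(last selection: 7 + 29×12 = 355 ≤ 360; next would be 367 > 360)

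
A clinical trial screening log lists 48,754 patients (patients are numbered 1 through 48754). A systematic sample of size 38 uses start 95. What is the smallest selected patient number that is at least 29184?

k = 48754/38 = 1283
Steps past start: ⌈(29184 − 95)/1283⌉ = ⌈29089/1283⌉ = 23
Selected patient: 95 + 23×1283 = 29604

29604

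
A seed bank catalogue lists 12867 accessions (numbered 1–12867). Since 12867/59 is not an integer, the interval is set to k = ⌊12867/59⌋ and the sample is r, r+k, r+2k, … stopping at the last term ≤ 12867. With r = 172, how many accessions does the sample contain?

59

k = ⌊12867/59⌋ = 218
Achieved size = ⌊(12867 − 172)/218⌋ + 1 = ⌊12695/218⌋ + 1 = 58 + 1 = 59
(last selection: 172 + 58×218 = 12816 ≤ 12867; next would be 13034 > 12867)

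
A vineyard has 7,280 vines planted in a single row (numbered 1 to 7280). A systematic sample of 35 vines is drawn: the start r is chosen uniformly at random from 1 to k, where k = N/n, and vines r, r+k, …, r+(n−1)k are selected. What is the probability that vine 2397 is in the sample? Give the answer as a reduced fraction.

1/208

k = 7280/35 = 208.
Vine 2397 is selected iff r ≡ 2397 (mod 208); exactly one such r in {1,…,208}.
Inclusion probability = 1/208.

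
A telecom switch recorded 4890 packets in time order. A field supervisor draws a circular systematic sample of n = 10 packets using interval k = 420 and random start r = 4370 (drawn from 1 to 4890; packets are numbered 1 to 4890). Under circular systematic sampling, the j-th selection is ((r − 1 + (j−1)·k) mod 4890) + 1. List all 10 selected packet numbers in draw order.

Selection 1: 4370
Selection 2: 4370 + 420 = 4790
Selection 3: 4790 + 420 = 5210 → 5210 − 4890 = 320
Selection 4: 320 + 420 = 740
Selection 5: 740 + 420 = 1160
Selection 6: 1160 + 420 = 1580
Selection 7: 1580 + 420 = 2000
Selection 8: 2000 + 420 = 2420
Selection 9: 2420 + 420 = 2840
Selection 10: 2840 + 420 = 3260

4370, 4790, 320, 740, 1160, 1580, 2000, 2420, 2840, 3260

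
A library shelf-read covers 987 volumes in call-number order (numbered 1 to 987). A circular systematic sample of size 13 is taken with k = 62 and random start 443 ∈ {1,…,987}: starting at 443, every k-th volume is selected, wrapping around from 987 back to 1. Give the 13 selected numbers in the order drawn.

Selection 1: 443
Selection 2: 443 + 62 = 505
Selection 3: 505 + 62 = 567
Selection 4: 567 + 62 = 629
Selection 5: 629 + 62 = 691
Selection 6: 691 + 62 = 753
Selection 7: 753 + 62 = 815
Selection 8: 815 + 62 = 877
Selection 9: 877 + 62 = 939
Selection 10: 939 + 62 = 1001 → 1001 − 987 = 14
Selection 11: 14 + 62 = 76
Selection 12: 76 + 62 = 138
Selection 13: 138 + 62 = 200

443, 505, 567, 629, 691, 753, 815, 877, 939, 14, 76, 138, 200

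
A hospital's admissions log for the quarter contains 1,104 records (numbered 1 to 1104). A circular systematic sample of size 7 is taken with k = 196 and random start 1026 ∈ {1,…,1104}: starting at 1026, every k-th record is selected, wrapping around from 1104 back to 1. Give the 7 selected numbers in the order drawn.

Selection 1: 1026
Selection 2: 1026 + 196 = 1222 → 1222 − 1104 = 118
Selection 3: 118 + 196 = 314
Selection 4: 314 + 196 = 510
Selection 5: 510 + 196 = 706
Selection 6: 706 + 196 = 902
Selection 7: 902 + 196 = 1098

1026, 118, 314, 510, 706, 902, 1098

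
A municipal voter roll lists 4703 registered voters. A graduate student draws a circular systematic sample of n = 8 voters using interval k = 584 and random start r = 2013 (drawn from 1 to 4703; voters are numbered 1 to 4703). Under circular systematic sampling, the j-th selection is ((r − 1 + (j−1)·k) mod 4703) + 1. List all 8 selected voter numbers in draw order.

Selection 1: 2013
Selection 2: 2013 + 584 = 2597
Selection 3: 2597 + 584 = 3181
Selection 4: 3181 + 584 = 3765
Selection 5: 3765 + 584 = 4349
Selection 6: 4349 + 584 = 4933 → 4933 − 4703 = 230
Selection 7: 230 + 584 = 814
Selection 8: 814 + 584 = 1398

2013, 2597, 3181, 3765, 4349, 230, 814, 1398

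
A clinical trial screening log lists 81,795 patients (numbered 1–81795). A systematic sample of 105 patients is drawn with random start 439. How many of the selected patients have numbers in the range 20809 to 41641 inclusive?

k = 81795/105 = 779
First selection ≥ 20809: 439 + ⌈(20809−439)/779⌉·779 = 439 + 27×779 = 21472
Last selection ≤ 41641: 439 + ⌊(41641−439)/779⌋·779 = 439 + 52×779 = 40947
Count = 52 − 27 + 1 = 26

26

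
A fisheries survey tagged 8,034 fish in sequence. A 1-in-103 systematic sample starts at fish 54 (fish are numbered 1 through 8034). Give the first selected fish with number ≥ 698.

k = 103
Steps past start: ⌈(698 − 54)/103⌉ = ⌈644/103⌉ = 7
Selected fish: 54 + 7×103 = 775

775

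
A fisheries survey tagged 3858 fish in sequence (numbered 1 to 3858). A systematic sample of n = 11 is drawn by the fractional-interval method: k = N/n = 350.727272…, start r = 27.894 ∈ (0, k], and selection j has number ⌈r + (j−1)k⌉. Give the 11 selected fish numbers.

28, 379, 730, 1081, 1431, 1782, 2133, 2483, 2834, 3185, 3536

j=1: r + 0k = 27.894 → ⌈·⌉ = 28
j=2: r + 1k = 378.621272… → ⌈·⌉ = 379
j=3: r + 2k = 729.348545… → ⌈·⌉ = 730
j=4: r + 3k = 1080.075818… → ⌈·⌉ = 1081
j=5: r + 4k = 1430.803090… → ⌈·⌉ = 1431
j=6: r + 5k = 1781.530363… → ⌈·⌉ = 1782
j=7: r + 6k = 2132.257636… → ⌈·⌉ = 2133
j=8: r + 7k = 2482.984909… → ⌈·⌉ = 2483
j=9: r + 8k = 2833.712181… → ⌈·⌉ = 2834
j=10: r + 9k = 3184.439454… → ⌈·⌉ = 3185
j=11: r + 10k = 3535.166727… → ⌈·⌉ = 3536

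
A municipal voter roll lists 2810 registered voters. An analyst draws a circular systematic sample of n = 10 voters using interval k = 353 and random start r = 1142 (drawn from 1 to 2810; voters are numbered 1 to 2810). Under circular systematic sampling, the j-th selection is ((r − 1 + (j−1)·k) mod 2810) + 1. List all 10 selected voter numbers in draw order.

1142, 1495, 1848, 2201, 2554, 97, 450, 803, 1156, 1509

Selection 1: 1142
Selection 2: 1142 + 353 = 1495
Selection 3: 1495 + 353 = 1848
Selection 4: 1848 + 353 = 2201
Selection 5: 2201 + 353 = 2554
Selection 6: 2554 + 353 = 2907 → 2907 − 2810 = 97
Selection 7: 97 + 353 = 450
Selection 8: 450 + 353 = 803
Selection 9: 803 + 353 = 1156
Selection 10: 1156 + 353 = 1509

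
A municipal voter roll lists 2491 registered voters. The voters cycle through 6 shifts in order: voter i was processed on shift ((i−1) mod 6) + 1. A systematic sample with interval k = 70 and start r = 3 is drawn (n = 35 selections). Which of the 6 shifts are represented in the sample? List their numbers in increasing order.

Consecutive selections differ by k = 70, so their shift numbers differ by 70 mod 6 = 4.
gcd(70, 6) = 2, so the sample visits 6/2 = 3 distinct residues mod 6.
Start 3 is shift 3; the shifts hit are 1, 3, 5.

1, 3, 5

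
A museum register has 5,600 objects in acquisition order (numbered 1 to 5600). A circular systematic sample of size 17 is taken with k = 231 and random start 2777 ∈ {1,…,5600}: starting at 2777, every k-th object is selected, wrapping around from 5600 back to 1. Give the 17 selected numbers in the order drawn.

Selection 1: 2777
Selection 2: 2777 + 231 = 3008
Selection 3: 3008 + 231 = 3239
Selection 4: 3239 + 231 = 3470
Selection 5: 3470 + 231 = 3701
Selection 6: 3701 + 231 = 3932
Selection 7: 3932 + 231 = 4163
Selection 8: 4163 + 231 = 4394
Selection 9: 4394 + 231 = 4625
Selection 10: 4625 + 231 = 4856
Selection 11: 4856 + 231 = 5087
Selection 12: 5087 + 231 = 5318
Selection 13: 5318 + 231 = 5549
Selection 14: 5549 + 231 = 5780 → 5780 − 5600 = 180
Selection 15: 180 + 231 = 411
Selection 16: 411 + 231 = 642
Selection 17: 642 + 231 = 873

2777, 3008, 3239, 3470, 3701, 3932, 4163, 4394, 4625, 4856, 5087, 5318, 5549, 180, 411, 642, 873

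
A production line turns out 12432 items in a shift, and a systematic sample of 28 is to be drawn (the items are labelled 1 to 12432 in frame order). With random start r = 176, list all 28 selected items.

k = N/n = 12432/28 = 444
item 1: 176
item 2: 176 + 444 = 620
item 3: 620 + 444 = 1064
item 4: 1064 + 444 = 1508
item 5: 1508 + 444 = 1952
item 6: 1952 + 444 = 2396
item 7: 2396 + 444 = 2840
item 8: 2840 + 444 = 3284
item 9: 3284 + 444 = 3728
item 10: 3728 + 444 = 4172
item 11: 4172 + 444 = 4616
item 12: 4616 + 444 = 5060
item 13: 5060 + 444 = 5504
item 14: 5504 + 444 = 5948
item 15: 5948 + 444 = 6392
item 16: 6392 + 444 = 6836
item 17: 6836 + 444 = 7280
item 18: 7280 + 444 = 7724
item 19: 7724 + 444 = 8168
item 20: 8168 + 444 = 8612
item 21: 8612 + 444 = 9056
item 22: 9056 + 444 = 9500
item 23: 9500 + 444 = 9944
item 24: 9944 + 444 = 10388
item 25: 10388 + 444 = 10832
item 26: 10832 + 444 = 11276
item 27: 11276 + 444 = 11720
item 28: 11720 + 444 = 12164

176, 620, 1064, 1508, 1952, 2396, 2840, 3284, 3728, 4172, 4616, 5060, 5504, 5948, 6392, 6836, 7280, 7724, 8168, 8612, 9056, 9500, 9944, 10388, 10832, 11276, 11720, 12164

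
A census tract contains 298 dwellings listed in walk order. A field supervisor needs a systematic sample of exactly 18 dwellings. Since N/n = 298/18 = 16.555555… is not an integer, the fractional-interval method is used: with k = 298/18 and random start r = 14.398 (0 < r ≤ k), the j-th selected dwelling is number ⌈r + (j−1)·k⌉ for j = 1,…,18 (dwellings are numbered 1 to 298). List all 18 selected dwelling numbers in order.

j=1: r + 0k = 14.398 → ⌈·⌉ = 15
j=2: r + 1k = 30.953555… → ⌈·⌉ = 31
j=3: r + 2k = 47.509111… → ⌈·⌉ = 48
j=4: r + 3k = 64.064666… → ⌈·⌉ = 65
j=5: r + 4k = 80.620222… → ⌈·⌉ = 81
j=6: r + 5k = 97.175777… → ⌈·⌉ = 98
j=7: r + 6k = 113.731333… → ⌈·⌉ = 114
j=8: r + 7k = 130.286888… → ⌈·⌉ = 131
j=9: r + 8k = 146.842444… → ⌈·⌉ = 147
j=10: r + 9k = 163.398 → ⌈·⌉ = 164
j=11: r + 10k = 179.953555… → ⌈·⌉ = 180
j=12: r + 11k = 196.509111… → ⌈·⌉ = 197
j=13: r + 12k = 213.064666… → ⌈·⌉ = 214
j=14: r + 13k = 229.620222… → ⌈·⌉ = 230
j=15: r + 14k = 246.175777… → ⌈·⌉ = 247
j=16: r + 15k = 262.731333… → ⌈·⌉ = 263
j=17: r + 16k = 279.286888… → ⌈·⌉ = 280
j=18: r + 17k = 295.842444… → ⌈·⌉ = 296

15, 31, 48, 65, 81, 98, 114, 131, 147, 164, 180, 197, 214, 230, 247, 263, 280, 296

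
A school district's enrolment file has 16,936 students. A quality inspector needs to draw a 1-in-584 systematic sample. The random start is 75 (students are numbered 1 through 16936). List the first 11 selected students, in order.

student 1: 75
student 2: 75 + 584 = 659
student 3: 659 + 584 = 1243
student 4: 1243 + 584 = 1827
student 5: 1827 + 584 = 2411
student 6: 2411 + 584 = 2995
student 7: 2995 + 584 = 3579
student 8: 3579 + 584 = 4163
student 9: 4163 + 584 = 4747
student 10: 4747 + 584 = 5331
student 11: 5331 + 584 = 5915

75, 659, 1243, 1827, 2411, 2995, 3579, 4163, 4747, 5331, 5915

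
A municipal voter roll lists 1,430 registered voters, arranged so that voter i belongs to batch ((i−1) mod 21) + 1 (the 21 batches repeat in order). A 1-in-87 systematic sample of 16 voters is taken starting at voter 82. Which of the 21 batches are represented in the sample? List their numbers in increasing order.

Consecutive selections differ by k = 87, so their batch numbers differ by 87 mod 21 = 3.
gcd(87, 21) = 3, so the sample visits 21/3 = 7 distinct residues mod 21.
Start 82 is batch 19; the batches hit are 1, 4, 7, 10, 13, 16, 19.

1, 4, 7, 10, 13, 16, 19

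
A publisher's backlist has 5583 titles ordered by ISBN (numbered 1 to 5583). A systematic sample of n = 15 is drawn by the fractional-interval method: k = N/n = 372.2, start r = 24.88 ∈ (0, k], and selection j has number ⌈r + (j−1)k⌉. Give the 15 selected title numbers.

25, 398, 770, 1142, 1514, 1886, 2259, 2631, 3003, 3375, 3747, 4120, 4492, 4864, 5236

j=1: r + 0k = 24.88 → ⌈·⌉ = 25
j=2: r + 1k = 397.08 → ⌈·⌉ = 398
j=3: r + 2k = 769.28 → ⌈·⌉ = 770
j=4: r + 3k = 1141.48 → ⌈·⌉ = 1142
j=5: r + 4k = 1513.68 → ⌈·⌉ = 1514
j=6: r + 5k = 1885.88 → ⌈·⌉ = 1886
j=7: r + 6k = 2258.08 → ⌈·⌉ = 2259
j=8: r + 7k = 2630.28 → ⌈·⌉ = 2631
j=9: r + 8k = 3002.48 → ⌈·⌉ = 3003
j=10: r + 9k = 3374.68 → ⌈·⌉ = 3375
j=11: r + 10k = 3746.88 → ⌈·⌉ = 3747
j=12: r + 11k = 4119.08 → ⌈·⌉ = 4120
j=13: r + 12k = 4491.28 → ⌈·⌉ = 4492
j=14: r + 13k = 4863.48 → ⌈·⌉ = 4864
j=15: r + 14k = 5235.68 → ⌈·⌉ = 5236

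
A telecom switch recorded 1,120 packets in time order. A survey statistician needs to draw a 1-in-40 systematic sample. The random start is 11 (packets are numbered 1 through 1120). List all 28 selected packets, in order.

packet 1: 11
packet 2: 11 + 40 = 51
packet 3: 51 + 40 = 91
packet 4: 91 + 40 = 131
packet 5: 131 + 40 = 171
packet 6: 171 + 40 = 211
packet 7: 211 + 40 = 251
packet 8: 251 + 40 = 291
packet 9: 291 + 40 = 331
packet 10: 331 + 40 = 371
packet 11: 371 + 40 = 411
packet 12: 411 + 40 = 451
packet 13: 451 + 40 = 491
packet 14: 491 + 40 = 531
packet 15: 531 + 40 = 571
packet 16: 571 + 40 = 611
packet 17: 611 + 40 = 651
packet 18: 651 + 40 = 691
packet 19: 691 + 40 = 731
packet 20: 731 + 40 = 771
packet 21: 771 + 40 = 811
packet 22: 811 + 40 = 851
packet 23: 851 + 40 = 891
packet 24: 891 + 40 = 931
packet 25: 931 + 40 = 971
packet 26: 971 + 40 = 1011
packet 27: 1011 + 40 = 1051
packet 28: 1051 + 40 = 1091

11, 51, 91, 131, 171, 211, 251, 291, 331, 371, 411, 451, 491, 531, 571, 611, 651, 691, 731, 771, 811, 851, 891, 931, 971, 1011, 1051, 1091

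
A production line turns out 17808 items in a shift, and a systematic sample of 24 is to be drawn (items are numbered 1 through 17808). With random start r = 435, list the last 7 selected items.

k = N/n = 17808/24 = 742
18th selection = 435 + 17×742 = 13049
19th: 13049 + 742 = 13791
20th: 13791 + 742 = 14533
21st: 14533 + 742 = 15275
22nd: 15275 + 742 = 16017
23rd: 16017 + 742 = 16759
24th: 16759 + 742 = 17501

13049, 13791, 14533, 15275, 16017, 16759, 17501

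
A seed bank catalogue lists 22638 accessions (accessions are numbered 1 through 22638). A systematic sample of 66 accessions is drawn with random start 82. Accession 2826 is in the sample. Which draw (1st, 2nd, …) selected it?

9

k = 22638/66 = 343
position = (2826 − 82)/343 + 1 = 2744/343 + 1 = 8 + 1 = 9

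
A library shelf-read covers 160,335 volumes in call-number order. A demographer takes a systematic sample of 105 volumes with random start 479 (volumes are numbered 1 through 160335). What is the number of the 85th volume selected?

128747

k = 160335/105 = 1527
85th selection = r + (85−1)·k = 479 + 84×1527 = 479 + 128268 = 128747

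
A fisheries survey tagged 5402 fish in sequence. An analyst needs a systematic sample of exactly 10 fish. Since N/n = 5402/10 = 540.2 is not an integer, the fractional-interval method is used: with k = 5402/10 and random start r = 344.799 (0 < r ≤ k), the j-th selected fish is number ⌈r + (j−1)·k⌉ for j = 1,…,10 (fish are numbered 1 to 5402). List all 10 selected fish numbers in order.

345, 885, 1426, 1966, 2506, 3046, 3586, 4127, 4667, 5207

j=1: r + 0k = 344.799 → ⌈·⌉ = 345
j=2: r + 1k = 884.999 → ⌈·⌉ = 885
j=3: r + 2k = 1425.199 → ⌈·⌉ = 1426
j=4: r + 3k = 1965.399 → ⌈·⌉ = 1966
j=5: r + 4k = 2505.599 → ⌈·⌉ = 2506
j=6: r + 5k = 3045.799 → ⌈·⌉ = 3046
j=7: r + 6k = 3585.999 → ⌈·⌉ = 3586
j=8: r + 7k = 4126.199 → ⌈·⌉ = 4127
j=9: r + 8k = 4666.399 → ⌈·⌉ = 4667
j=10: r + 9k = 5206.599 → ⌈·⌉ = 5207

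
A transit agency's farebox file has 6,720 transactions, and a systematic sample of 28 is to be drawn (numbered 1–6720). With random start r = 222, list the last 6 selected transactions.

k = N/n = 6720/28 = 240
23rd selection = 222 + 22×240 = 5502
24th: 5502 + 240 = 5742
25th: 5742 + 240 = 5982
26th: 5982 + 240 = 6222
27th: 6222 + 240 = 6462
28th: 6462 + 240 = 6702

5502, 5742, 5982, 6222, 6462, 6702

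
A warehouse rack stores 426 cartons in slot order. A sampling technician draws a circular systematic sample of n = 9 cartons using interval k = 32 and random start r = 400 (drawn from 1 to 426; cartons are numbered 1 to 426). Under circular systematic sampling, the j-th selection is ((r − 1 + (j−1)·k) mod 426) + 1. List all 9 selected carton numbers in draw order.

Selection 1: 400
Selection 2: 400 + 32 = 432 → 432 − 426 = 6
Selection 3: 6 + 32 = 38
Selection 4: 38 + 32 = 70
Selection 5: 70 + 32 = 102
Selection 6: 102 + 32 = 134
Selection 7: 134 + 32 = 166
Selection 8: 166 + 32 = 198
Selection 9: 198 + 32 = 230

400, 6, 38, 70, 102, 134, 166, 198, 230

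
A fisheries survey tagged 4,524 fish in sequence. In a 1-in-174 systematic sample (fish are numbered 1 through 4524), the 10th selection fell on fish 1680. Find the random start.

114

k = 174
r = 1680 − (10−1)×174 = 1680 − 1566 = 114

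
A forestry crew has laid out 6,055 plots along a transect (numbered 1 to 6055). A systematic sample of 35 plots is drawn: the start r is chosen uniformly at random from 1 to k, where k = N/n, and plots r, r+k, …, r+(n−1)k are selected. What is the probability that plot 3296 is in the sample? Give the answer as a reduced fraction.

1/173

k = 6055/35 = 173.
Plot 3296 is selected iff r ≡ 3296 (mod 173); exactly one such r in {1,…,173}.
Inclusion probability = 1/173.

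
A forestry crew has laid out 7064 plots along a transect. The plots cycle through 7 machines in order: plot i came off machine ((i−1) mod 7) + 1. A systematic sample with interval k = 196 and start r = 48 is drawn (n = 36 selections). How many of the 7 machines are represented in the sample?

1

Consecutive selections differ by k = 196, so their machine numbers differ by 196 mod 7 = 0.
gcd(196, 7) = 7, so the sample visits 7/7 = 1 distinct residues mod 7.
Start 48 is machine 6; the machines hit are 6.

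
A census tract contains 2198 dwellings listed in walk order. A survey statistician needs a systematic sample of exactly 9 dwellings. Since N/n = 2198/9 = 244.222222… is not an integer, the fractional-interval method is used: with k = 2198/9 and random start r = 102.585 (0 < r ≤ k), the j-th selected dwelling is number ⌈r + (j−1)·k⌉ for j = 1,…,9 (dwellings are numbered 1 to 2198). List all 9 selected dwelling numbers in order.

j=1: r + 0k = 102.585 → ⌈·⌉ = 103
j=2: r + 1k = 346.807222… → ⌈·⌉ = 347
j=3: r + 2k = 591.029444… → ⌈·⌉ = 592
j=4: r + 3k = 835.251666… → ⌈·⌉ = 836
j=5: r + 4k = 1079.473888… → ⌈·⌉ = 1080
j=6: r + 5k = 1323.696111… → ⌈·⌉ = 1324
j=7: r + 6k = 1567.918333… → ⌈·⌉ = 1568
j=8: r + 7k = 1812.140555… → ⌈·⌉ = 1813
j=9: r + 8k = 2056.362777… → ⌈·⌉ = 2057

103, 347, 592, 836, 1080, 1324, 1568, 1813, 2057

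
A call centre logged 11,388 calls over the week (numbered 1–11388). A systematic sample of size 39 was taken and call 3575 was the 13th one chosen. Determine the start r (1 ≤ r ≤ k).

k = 11388/39 = 292
r = 3575 − (13−1)×292 = 3575 − 3504 = 71

71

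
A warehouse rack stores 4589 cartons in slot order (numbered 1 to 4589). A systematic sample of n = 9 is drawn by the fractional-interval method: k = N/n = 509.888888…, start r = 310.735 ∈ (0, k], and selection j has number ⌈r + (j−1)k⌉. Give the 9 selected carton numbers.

j=1: r + 0k = 310.735 → ⌈·⌉ = 311
j=2: r + 1k = 820.623888… → ⌈·⌉ = 821
j=3: r + 2k = 1330.512777… → ⌈·⌉ = 1331
j=4: r + 3k = 1840.401666… → ⌈·⌉ = 1841
j=5: r + 4k = 2350.290555… → ⌈·⌉ = 2351
j=6: r + 5k = 2860.179444… → ⌈·⌉ = 2861
j=7: r + 6k = 3370.068333… → ⌈·⌉ = 3371
j=8: r + 7k = 3879.957222… → ⌈·⌉ = 3880
j=9: r + 8k = 4389.846111… → ⌈·⌉ = 4390

311, 821, 1331, 1841, 2351, 2861, 3371, 3880, 4390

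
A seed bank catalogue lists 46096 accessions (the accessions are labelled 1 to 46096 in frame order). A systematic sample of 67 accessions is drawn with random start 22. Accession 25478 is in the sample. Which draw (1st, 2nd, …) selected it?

k = 46096/67 = 688
position = (25478 − 22)/688 + 1 = 25456/688 + 1 = 37 + 1 = 38

38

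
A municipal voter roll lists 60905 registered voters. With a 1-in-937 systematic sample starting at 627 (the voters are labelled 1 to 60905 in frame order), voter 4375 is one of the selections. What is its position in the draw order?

5

k = 937
position = (4375 − 627)/937 + 1 = 3748/937 + 1 = 4 + 1 = 5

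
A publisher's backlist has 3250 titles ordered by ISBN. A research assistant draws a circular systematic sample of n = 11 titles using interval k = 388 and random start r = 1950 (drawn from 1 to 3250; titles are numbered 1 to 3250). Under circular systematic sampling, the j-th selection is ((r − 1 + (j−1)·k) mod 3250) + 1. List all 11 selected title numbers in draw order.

Selection 1: 1950
Selection 2: 1950 + 388 = 2338
Selection 3: 2338 + 388 = 2726
Selection 4: 2726 + 388 = 3114
Selection 5: 3114 + 388 = 3502 → 3502 − 3250 = 252
Selection 6: 252 + 388 = 640
Selection 7: 640 + 388 = 1028
Selection 8: 1028 + 388 = 1416
Selection 9: 1416 + 388 = 1804
Selection 10: 1804 + 388 = 2192
Selection 11: 2192 + 388 = 2580

1950, 2338, 2726, 3114, 252, 640, 1028, 1416, 1804, 2192, 2580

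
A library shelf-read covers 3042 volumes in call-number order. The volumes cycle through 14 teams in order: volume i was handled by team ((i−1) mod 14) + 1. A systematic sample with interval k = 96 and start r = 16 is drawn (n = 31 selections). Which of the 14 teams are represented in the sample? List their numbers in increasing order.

2, 4, 6, 8, 10, 12, 14

Consecutive selections differ by k = 96, so their team numbers differ by 96 mod 14 = 12.
gcd(96, 14) = 2, so the sample visits 14/2 = 7 distinct residues mod 14.
Start 16 is team 2; the teams hit are 2, 4, 6, 8, 10, 12, 14.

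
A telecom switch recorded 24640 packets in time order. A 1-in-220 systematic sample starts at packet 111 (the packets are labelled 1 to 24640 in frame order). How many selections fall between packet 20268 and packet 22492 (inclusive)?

k = 220
First selection ≥ 20268: 111 + ⌈(20268−111)/220⌉·220 = 111 + 92×220 = 20351
Last selection ≤ 22492: 111 + ⌊(22492−111)/220⌋·220 = 111 + 101×220 = 22331
Count = 101 − 92 + 1 = 10

10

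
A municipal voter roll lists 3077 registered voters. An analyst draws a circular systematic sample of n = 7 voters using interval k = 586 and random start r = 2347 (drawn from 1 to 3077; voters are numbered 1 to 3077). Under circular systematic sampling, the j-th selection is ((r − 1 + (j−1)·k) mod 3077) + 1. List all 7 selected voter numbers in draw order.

2347, 2933, 442, 1028, 1614, 2200, 2786

Selection 1: 2347
Selection 2: 2347 + 586 = 2933
Selection 3: 2933 + 586 = 3519 → 3519 − 3077 = 442
Selection 4: 442 + 586 = 1028
Selection 5: 1028 + 586 = 1614
Selection 6: 1614 + 586 = 2200
Selection 7: 2200 + 586 = 2786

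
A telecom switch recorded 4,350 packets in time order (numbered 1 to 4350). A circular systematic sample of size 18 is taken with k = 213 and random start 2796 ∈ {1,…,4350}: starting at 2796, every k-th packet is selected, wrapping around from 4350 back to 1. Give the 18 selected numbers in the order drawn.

2796, 3009, 3222, 3435, 3648, 3861, 4074, 4287, 150, 363, 576, 789, 1002, 1215, 1428, 1641, 1854, 2067

Selection 1: 2796
Selection 2: 2796 + 213 = 3009
Selection 3: 3009 + 213 = 3222
Selection 4: 3222 + 213 = 3435
Selection 5: 3435 + 213 = 3648
Selection 6: 3648 + 213 = 3861
Selection 7: 3861 + 213 = 4074
Selection 8: 4074 + 213 = 4287
Selection 9: 4287 + 213 = 4500 → 4500 − 4350 = 150
Selection 10: 150 + 213 = 363
Selection 11: 363 + 213 = 576
Selection 12: 576 + 213 = 789
Selection 13: 789 + 213 = 1002
Selection 14: 1002 + 213 = 1215
Selection 15: 1215 + 213 = 1428
Selection 16: 1428 + 213 = 1641
Selection 17: 1641 + 213 = 1854
Selection 18: 1854 + 213 = 2067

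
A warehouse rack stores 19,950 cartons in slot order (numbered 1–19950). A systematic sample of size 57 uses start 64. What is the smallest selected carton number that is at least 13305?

k = 19950/57 = 350
Steps past start: ⌈(13305 − 64)/350⌉ = ⌈13241/350⌉ = 38
Selected carton: 64 + 38×350 = 13364

13364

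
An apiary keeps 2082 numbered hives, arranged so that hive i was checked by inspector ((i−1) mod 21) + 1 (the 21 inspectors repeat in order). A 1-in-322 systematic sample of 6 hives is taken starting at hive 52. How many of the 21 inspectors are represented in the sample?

3

Consecutive selections differ by k = 322, so their inspector numbers differ by 322 mod 21 = 7.
gcd(322, 21) = 7, so the sample visits 21/7 = 3 distinct residues mod 21.
Start 52 is inspector 10; the inspectors hit are 3, 10, 17.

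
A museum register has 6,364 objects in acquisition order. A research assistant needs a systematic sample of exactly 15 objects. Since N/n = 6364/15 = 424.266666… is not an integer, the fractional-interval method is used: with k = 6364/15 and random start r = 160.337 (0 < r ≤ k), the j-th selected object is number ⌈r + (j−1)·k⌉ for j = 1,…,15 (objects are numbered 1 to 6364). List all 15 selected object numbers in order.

j=1: r + 0k = 160.337 → ⌈·⌉ = 161
j=2: r + 1k = 584.603666… → ⌈·⌉ = 585
j=3: r + 2k = 1008.870333… → ⌈·⌉ = 1009
j=4: r + 3k = 1433.137 → ⌈·⌉ = 1434
j=5: r + 4k = 1857.403666… → ⌈·⌉ = 1858
j=6: r + 5k = 2281.670333… → ⌈·⌉ = 2282
j=7: r + 6k = 2705.937 → ⌈·⌉ = 2706
j=8: r + 7k = 3130.203666… → ⌈·⌉ = 3131
j=9: r + 8k = 3554.470333… → ⌈·⌉ = 3555
j=10: r + 9k = 3978.737 → ⌈·⌉ = 3979
j=11: r + 10k = 4403.003666… → ⌈·⌉ = 4404
j=12: r + 11k = 4827.270333… → ⌈·⌉ = 4828
j=13: r + 12k = 5251.537 → ⌈·⌉ = 5252
j=14: r + 13k = 5675.803666… → ⌈·⌉ = 5676
j=15: r + 14k = 6100.070333… → ⌈·⌉ = 6101

161, 585, 1009, 1434, 1858, 2282, 2706, 3131, 3555, 3979, 4404, 4828, 5252, 5676, 6101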